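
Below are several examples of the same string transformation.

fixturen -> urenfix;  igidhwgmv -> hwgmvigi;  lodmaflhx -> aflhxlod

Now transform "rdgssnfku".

Each output is the input with this applied: move the first 3 characters to the end (rotate left by 3), then delete the first character.
On "rdgssnfku": the first step gives "ssnfkurdg", and the second then gives "snfkurdg".

snfkurdg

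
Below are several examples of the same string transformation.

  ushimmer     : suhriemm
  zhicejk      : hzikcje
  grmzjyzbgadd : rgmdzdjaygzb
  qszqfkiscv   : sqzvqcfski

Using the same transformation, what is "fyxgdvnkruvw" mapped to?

yfxwgvduvrnk

Each output is the input with this applied: move the first character to the end, then take characters alternately from the front and the back (1st, last, 2nd, 2nd-last, ...).
On "fyxgdvnkruvw": the first step gives "yxgdvnkruvwf", and the second then gives "yfxwgvduvrnk".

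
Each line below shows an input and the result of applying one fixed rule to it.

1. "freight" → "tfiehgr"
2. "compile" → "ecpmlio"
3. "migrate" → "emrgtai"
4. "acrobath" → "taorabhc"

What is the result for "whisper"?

rwsieph

Rule — swap each adjacent pair of characters (1↔2, 3↔4, ...), then swap the first and last characters.
Applying that to "whisper" gives "rwsieph".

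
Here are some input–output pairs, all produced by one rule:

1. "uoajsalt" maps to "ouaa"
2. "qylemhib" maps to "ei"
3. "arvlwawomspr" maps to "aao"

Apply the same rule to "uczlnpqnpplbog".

uo

The pattern: swap each adjacent pair of characters (1↔2, 3↔4, ...), then keep only the vowels.
Working it through for "uczlnpqnpplbog": intermediate "culzpnnqppblgo", final "uo".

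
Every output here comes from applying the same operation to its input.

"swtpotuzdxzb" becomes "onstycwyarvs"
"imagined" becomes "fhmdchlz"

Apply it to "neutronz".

The transformation: move the first 3 characters to the end (rotate left by 3), then shift every letter 1 place backward in the alphabet (wrapping around).
"neutronz" → "sqnmymdt".
(Check on "imagined": → "ginedima" → "fhmdchlz" ✓)

sqnmymdt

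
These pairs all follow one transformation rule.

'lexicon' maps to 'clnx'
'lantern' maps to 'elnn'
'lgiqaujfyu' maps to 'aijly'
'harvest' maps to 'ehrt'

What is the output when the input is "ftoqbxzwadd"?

Each output is the input with this applied: keep every other character starting from the first (positions 1st, 3rd, 5th, ...), then sort the characters into alphabetical order.
Working it through for "ftoqbxzwadd": intermediate "fobzad", final "abdfoz".
(Check on "lgiqaujfyu": → "liajy" → "aijly" ✓)

abdfoz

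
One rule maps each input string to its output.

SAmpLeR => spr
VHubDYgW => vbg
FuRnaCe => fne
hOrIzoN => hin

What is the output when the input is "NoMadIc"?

Looking at the pairs, the operation is to keep one character in every 3, starting at position 1 (positions 1st, 4th, 7th, ...), then convert every letter to lowercase.
Starting from "NoMadIc": after the first operation, "Nac"; after the second, "nac".

nac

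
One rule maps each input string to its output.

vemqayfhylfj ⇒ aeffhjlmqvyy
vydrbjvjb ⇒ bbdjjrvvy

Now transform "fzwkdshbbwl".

bbdfhklswwz

The transformation: sort the characters into alphabetical order.
Applying that to "fzwkdshbbwl" gives "bbdfhklswwz".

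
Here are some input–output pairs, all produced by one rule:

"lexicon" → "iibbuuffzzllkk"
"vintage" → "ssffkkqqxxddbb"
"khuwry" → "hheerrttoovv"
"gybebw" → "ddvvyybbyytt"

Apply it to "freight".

What's happening: double every character, then shift every letter 3 places backward in the alphabet (wrapping around).
Applying both steps to "freight": "ffrreeiigghhtt", then "ccoobbffddeeqq".

ccoobbffddeeqq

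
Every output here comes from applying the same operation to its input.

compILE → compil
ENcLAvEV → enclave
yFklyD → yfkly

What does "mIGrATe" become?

Looking at the pairs, the operation is to delete the last character, then convert every letter to lowercase.
"mIGrATe" → "migrat".
(Check on "compILE": → "compIL" → "compil" ✓)

migrat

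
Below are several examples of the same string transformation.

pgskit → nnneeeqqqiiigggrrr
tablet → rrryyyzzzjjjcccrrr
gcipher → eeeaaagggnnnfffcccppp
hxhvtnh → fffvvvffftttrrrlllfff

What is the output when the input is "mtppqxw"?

kkkrrrnnnnnnooovvvuuu

In each case the input is transformed by: shift every letter 2 places backward in the alphabet (wrapping around), then repeat every character 3 times.
Applying both steps to "mtppqxw": "krnnovu", then "kkkrrrnnnnnnooovvvuuu".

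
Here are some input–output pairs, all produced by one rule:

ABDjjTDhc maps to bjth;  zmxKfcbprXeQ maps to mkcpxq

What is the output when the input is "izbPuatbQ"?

zpab

The pattern: keep every other character starting from the second (positions 2nd, 4th, 6th, ...), then convert every letter to lowercase.
Working it through for "izbPuatbQ": intermediate "zPab", final "zpab".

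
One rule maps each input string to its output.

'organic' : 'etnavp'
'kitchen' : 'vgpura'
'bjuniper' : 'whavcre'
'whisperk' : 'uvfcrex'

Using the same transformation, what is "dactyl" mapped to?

npgly

The transformation: shift every letter 13 places forward in the alphabet (wrapping around) — i.e. ROT13, then delete the first character.
On "dactyl": the first step gives "qnpgly", and the second then gives "npgly".
(Check on "whisperk": → "juvfcrex" → "uvfcrex" ✓)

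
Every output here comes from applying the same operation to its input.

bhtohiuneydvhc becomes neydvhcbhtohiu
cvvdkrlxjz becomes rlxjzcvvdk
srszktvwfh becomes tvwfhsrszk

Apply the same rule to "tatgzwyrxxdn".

The transformation: swap the front and back halves of the string.
Applying that to "tatgzwyrxxdn" gives "yrxxdntatgzw".

yrxxdntatgzw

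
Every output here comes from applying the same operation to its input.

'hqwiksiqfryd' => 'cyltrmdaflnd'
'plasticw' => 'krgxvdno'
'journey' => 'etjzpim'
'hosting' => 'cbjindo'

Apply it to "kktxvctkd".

What's happening: shift every letter 5 places backward in the alphabet (wrapping around), then take characters alternately from the front and the back (1st, last, 2nd, 2nd-last, ...).
"kktxvctkd" → "ffosqxofy" → "fyffoosxq".

fyffoosxq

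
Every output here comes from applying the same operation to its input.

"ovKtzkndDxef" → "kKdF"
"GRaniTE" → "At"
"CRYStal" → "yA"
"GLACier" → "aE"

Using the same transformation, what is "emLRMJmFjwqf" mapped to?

The transformation: keep one character in every 3, starting at position 3 (positions 3rd, 6th, 9th, ...), then flip the case of every letter.
Applying both steps to "emLRMJmFjwqf": "LJjf", then "ljJF".

ljJF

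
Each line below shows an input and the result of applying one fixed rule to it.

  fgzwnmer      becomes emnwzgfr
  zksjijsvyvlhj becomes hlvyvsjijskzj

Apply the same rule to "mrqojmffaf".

Looking at the pairs, the operation is to reverse the string, then move the first character to the end.
Applying both steps to "mrqojmffaf": "faffmjoqrm", then "affmjoqrmf".

affmjoqrmf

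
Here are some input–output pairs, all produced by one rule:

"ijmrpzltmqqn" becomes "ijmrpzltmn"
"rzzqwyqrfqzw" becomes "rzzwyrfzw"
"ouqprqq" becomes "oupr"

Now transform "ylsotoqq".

ylsoto

In each case the input is transformed by: remove every "q".
Applying that to "ylsotoqq" gives "ylsoto".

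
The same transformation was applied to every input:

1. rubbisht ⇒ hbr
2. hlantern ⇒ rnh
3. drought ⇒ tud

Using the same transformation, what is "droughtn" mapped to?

tud

Looking at the pairs, the operation is to keep one character in every 3, starting at position 1 (positions 1st, 4th, 7th, ...), then reverse the string.
"droughtn" → "dut" → "tud".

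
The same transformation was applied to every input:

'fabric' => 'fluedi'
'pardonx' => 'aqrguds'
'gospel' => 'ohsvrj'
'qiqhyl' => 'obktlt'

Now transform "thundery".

The rule is to shift every letter 3 places forward in the alphabet (wrapping around), then reverse the string.
Starting from "thundery": after the first operation, "wkxqghub"; after the second, "buhgqxkw".
(Check on "gospel": → "jrvsho" → "ohsvrj" ✓)

buhgqxkw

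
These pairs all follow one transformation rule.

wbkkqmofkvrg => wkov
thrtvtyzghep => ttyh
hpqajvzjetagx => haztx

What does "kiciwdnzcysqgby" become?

kinyg

Looking at the pairs, the operation is to keep one character in every 3, starting at position 1 (positions 1st, 4th, 7th, ...).
Applying that to "kiciwdnzcysqgby" gives "kinyg".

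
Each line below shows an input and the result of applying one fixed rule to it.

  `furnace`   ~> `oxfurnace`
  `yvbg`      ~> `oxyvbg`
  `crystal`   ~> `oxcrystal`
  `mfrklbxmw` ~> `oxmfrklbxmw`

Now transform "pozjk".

Rule — prepend "ox".
Applying that to "pozjk" gives "oxpozjk".

oxpozjk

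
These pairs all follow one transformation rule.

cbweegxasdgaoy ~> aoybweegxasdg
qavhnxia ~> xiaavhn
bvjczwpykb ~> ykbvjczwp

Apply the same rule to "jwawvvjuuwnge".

ngewawvvjuuw

Each output is the input with this applied: delete the first character, then move the last 3 characters to the front (rotate right by 3).
On "jwawvvjuuwnge": the first step gives "wawvvjuuwnge", and the second then gives "ngewawvvjuuw".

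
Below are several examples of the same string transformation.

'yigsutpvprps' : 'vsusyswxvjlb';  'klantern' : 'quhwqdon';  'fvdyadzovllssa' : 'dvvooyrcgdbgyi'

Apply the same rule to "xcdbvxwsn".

Looking at the pairs, the operation is to shift every letter 3 places forward in the alphabet (wrapping around), then reverse the string.
"xcdbvxwsn" → "afgeyazvq" → "qvzayegfa".
(Check on "klantern": → "nodqwhuq" → "quhwqdon" ✓)

qvzayegfa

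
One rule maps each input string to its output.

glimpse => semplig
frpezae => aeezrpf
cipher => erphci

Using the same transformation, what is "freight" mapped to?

In each case the input is transformed by: reverse the string, then swap each adjacent pair of characters (1↔2, 3↔4, ...).
Working it through for "freight": intermediate "thgierf", final "htigref".

htigref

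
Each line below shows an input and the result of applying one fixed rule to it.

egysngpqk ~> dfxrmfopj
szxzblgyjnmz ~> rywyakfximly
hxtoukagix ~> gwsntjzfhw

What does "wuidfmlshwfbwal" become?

vthcelkrgveavzk

What's happening: shift every letter 1 place backward in the alphabet (wrapping around).
For "wuidfmlshwfbwal" the result is "vthcelkrgveavzk".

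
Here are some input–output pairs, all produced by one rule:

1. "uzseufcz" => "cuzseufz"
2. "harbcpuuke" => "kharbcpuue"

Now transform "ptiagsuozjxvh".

In each case the input is transformed by: move the last character to the front, then swap the first and last characters.
Applying both steps to "ptiagsuozjxvh": "hptiagsuozjxv", then "vptiagsuozjxh".

vptiagsuozjxh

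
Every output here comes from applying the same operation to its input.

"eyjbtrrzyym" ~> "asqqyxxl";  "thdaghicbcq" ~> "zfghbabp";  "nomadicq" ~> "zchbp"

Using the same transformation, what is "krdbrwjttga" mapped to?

aqvissfz

What's happening: delete the first 3 characters, then shift every letter 1 place backward in the alphabet (wrapping around).
On "krdbrwjttga" that produces "aqvissfz".
(Check on "thdaghicbcq": → "aghicbcq" → "zfghbabp" ✓)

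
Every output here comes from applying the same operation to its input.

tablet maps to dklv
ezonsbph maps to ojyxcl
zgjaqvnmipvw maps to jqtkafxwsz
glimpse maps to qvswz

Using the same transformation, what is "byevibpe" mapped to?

The rule is to shift every letter 10 places forward in the alphabet (wrapping around), then delete the last 2 characters.
Starting from "byevibpe": after the first operation, "liofslzo"; after the second, "liofsl".

liofsl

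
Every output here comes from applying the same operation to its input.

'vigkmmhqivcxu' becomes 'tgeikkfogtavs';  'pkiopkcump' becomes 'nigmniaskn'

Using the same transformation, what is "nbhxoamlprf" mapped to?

lzfvmykjnpd

Rule — shift every letter 2 places backward in the alphabet (wrapping around).
Doing the same to "nbhxoamlprf": "lzfvmykjnpd".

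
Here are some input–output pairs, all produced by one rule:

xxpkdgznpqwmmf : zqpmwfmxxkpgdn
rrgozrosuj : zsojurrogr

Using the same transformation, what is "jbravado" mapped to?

avodbjar

Looking at the pairs, the operation is to swap each adjacent pair of characters (1↔2, 3↔4, ...), then swap the front and back halves of the string.
So "jbravado" becomes "avodbjar".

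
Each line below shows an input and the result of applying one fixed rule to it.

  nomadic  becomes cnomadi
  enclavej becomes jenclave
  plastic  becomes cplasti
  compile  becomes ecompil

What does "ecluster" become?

Each output is the input with this applied: move the last character to the front.
On "ecluster" that produces "recluste".

recluste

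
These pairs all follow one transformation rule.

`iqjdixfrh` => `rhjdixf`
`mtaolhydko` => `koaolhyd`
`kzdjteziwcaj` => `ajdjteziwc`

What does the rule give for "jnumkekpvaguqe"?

qeumkekpvagu

In each case the input is transformed by: delete the first 2 characters, then move the last 2 characters to the front (rotate right by 2).
For "jnumkekpvaguqe", step one produces "umkekpvaguqe"; step two turns that into "qeumkekpvagu".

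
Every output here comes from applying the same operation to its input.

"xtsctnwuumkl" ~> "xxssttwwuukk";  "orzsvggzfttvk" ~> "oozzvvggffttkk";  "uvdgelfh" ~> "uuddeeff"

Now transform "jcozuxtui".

jjoouuttii

What's happening: keep every other character starting from the first (positions 1st, 3rd, 5th, ...), then double every character.
Starting from "jcozuxtui": after the first operation, "jouti"; after the second, "jjoouuttii".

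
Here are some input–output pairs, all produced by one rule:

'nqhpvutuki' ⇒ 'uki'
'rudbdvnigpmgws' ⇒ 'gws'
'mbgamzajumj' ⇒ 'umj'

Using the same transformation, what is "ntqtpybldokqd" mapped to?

Rule — keep only the last 3 characters.
Applying that to "ntqtpybldokqd" gives "kqd".

kqd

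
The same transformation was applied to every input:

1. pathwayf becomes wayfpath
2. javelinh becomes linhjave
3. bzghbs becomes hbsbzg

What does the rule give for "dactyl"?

tyldac

The pattern: swap the front and back halves of the string.
Doing the same to "dactyl": "tyldac".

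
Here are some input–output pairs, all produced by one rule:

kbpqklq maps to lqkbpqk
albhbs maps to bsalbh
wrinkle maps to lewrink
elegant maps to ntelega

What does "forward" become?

rdforwa

In each case the input is transformed by: move the last 2 characters to the front (rotate right by 2).
On "forward" that produces "rdforwa".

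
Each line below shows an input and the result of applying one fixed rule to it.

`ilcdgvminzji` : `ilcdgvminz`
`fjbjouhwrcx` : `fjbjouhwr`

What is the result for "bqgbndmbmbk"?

The rule is to delete the last 2 characters.
For "bqgbndmbmbk" the result is "bqgbndmbm".

bqgbndmbm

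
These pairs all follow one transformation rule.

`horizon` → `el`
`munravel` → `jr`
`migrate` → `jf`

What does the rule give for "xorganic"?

ul

What's happening: shift every letter 3 places backward in the alphabet (wrapping around), then keep only the first 2 characters.
Applying both steps to "xorganic": "ulodxkfz", then "ul".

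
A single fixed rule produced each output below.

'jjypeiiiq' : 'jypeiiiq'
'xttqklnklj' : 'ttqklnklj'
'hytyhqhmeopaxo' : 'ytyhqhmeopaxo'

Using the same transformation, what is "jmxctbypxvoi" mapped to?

The pattern: delete the first character.
For "jmxctbypxvoi" the result is "mxctbypxvoi".

mxctbypxvoi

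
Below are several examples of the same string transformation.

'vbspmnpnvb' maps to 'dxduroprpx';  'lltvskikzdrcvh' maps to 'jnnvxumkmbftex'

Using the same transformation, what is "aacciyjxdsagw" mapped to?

ycceekalzfuci

Looking at the pairs, the operation is to shift every letter 2 places forward in the alphabet (wrapping around), then move the last character to the front.
Applying both steps to "aacciyjxdsagw": "cceekalzfuciy", then "ycceekalzfuci".
(Check on "vbspmnpnvb": → "xduroprpxd" → "dxduroprpx" ✓)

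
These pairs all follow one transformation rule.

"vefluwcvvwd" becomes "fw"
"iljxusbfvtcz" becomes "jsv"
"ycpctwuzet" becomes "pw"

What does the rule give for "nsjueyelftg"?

jy

In each case the input is transformed by: delete the last 3 characters, then keep one character in every 3, starting at position 3 (positions 3rd, 6th, 9th, ...).
For "nsjueyelftg", step one produces "nsjueyel"; step two turns that into "jy".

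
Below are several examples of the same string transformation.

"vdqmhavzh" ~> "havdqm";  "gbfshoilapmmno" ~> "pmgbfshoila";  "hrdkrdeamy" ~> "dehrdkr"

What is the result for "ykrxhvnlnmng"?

Looking at the pairs, the operation is to delete the last 3 characters, then move the last 2 characters to the front (rotate right by 2).
On "ykrxhvnlnmng": the first step gives "ykrxhvnln", and the second then gives "lnykrxhvn".
(Check on "vdqmhavzh": → "vdqmha" → "havdqm" ✓)

lnykrxhvn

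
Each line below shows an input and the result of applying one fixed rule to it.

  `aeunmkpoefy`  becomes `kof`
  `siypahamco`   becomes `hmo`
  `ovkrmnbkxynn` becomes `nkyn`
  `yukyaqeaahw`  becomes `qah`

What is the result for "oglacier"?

Looking at the pairs, the operation is to keep every other character starting from the second (positions 2nd, 4th, 6th, ...), then delete the first 2 characters.
For "oglacier", step one produces "gair"; step two turns that into "ir".

ir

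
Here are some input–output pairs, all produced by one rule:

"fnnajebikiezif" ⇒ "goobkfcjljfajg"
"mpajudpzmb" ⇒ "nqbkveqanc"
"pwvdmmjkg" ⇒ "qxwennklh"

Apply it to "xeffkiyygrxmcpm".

yfggljzzhsyndqn

The rule is to shift every letter 1 place forward in the alphabet (wrapping around).
On "xeffkiyygrxmcpm" that produces "yfggljzzhsyndqn".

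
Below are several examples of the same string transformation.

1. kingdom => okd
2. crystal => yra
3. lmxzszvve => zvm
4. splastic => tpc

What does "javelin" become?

vja

Each output is the input with this applied: sort the characters into reverse alphabetical order, then keep one character in every 3, starting at position 1 (positions 1st, 4th, 7th, ...).
For "javelin", step one produces "vnljiea"; step two turns that into "vja".
(Check on "kingdom": → "onmkigd" → "okd" ✓)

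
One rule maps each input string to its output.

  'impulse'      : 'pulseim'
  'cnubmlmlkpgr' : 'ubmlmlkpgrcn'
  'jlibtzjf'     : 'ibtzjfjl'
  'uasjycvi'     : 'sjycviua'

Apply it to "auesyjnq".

What's happening: move the first 2 characters to the end (rotate left by 2).
"auesyjnq" → "esyjnqau".

esyjnqau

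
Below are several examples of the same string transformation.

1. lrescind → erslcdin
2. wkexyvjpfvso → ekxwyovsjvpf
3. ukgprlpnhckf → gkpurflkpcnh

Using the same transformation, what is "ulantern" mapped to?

In each case the input is transformed by: move the first 2 characters to the end (rotate left by 2), then take characters alternately from the front and the back (1st, last, 2nd, 2nd-last, ...).
On "ulantern": the first step gives "anternul", and the second then gives "alnutner".
(Check on "wkexyvjpfvso": → "exyvjpfvsowk" → "ekxwyovsjvpf" ✓)

alnutner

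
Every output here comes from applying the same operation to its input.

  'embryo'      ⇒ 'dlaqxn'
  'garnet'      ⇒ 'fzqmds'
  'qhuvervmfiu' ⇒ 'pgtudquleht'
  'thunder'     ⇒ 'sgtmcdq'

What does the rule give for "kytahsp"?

In each case the input is transformed by: shift every letter 1 place backward in the alphabet (wrapping around).
For "kytahsp" the result is "jxszgro".

jxszgro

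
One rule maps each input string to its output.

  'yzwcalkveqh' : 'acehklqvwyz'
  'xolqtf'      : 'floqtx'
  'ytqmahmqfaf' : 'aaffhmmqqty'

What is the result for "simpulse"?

The transformation: sort the characters into alphabetical order.
On "simpulse" that produces "eilmpssu".

eilmpssu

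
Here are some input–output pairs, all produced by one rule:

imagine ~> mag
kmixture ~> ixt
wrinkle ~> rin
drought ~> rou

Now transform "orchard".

The transformation: move the last 3 characters to the front (rotate right by 3), then keep only the last 3 characters.
For "orchard", step one produces "ardorch"; step two turns that into "rch".

rch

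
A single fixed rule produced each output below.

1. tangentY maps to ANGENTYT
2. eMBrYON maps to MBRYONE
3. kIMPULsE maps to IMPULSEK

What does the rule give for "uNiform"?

NIFORMU

The pattern: move the first character to the end, then convert every letter to uppercase.
On "uNiform": the first step gives "Niformu", and the second then gives "NIFORMU".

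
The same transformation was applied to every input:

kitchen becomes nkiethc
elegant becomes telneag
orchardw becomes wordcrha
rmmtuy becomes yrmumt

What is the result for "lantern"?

nlarnet

The rule is to swap the first and last characters, then take characters alternately from the front and the back (1st, last, 2nd, 2nd-last, ...).
On "lantern": the first step gives "nanterl", and the second then gives "nlarnet".
(Check on "orchardw": → "wrchardo" → "wordcrha" ✓)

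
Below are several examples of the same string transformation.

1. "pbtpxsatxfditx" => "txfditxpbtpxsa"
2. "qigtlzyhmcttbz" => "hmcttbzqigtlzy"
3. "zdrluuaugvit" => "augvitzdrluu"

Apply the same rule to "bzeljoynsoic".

In each case the input is transformed by: swap the front and back halves of the string.
Doing the same to "bzeljoynsoic": "ynsoicbzeljo".

ynsoicbzeljo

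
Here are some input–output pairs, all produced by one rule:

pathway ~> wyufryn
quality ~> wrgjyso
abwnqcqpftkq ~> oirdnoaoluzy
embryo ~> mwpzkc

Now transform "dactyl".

jwrayb

The pattern: reverse the string, then shift every letter 2 places backward in the alphabet (wrapping around).
"dactyl" → "lytcad" → "jwrayb".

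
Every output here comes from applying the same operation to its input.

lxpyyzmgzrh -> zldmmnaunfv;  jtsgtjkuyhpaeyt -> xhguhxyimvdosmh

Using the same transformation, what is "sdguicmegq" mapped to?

gruiwqasue

Rule — shift every letter 12 places backward in the alphabet (wrapping around).
Doing the same to "sdguicmegq": "gruiwqasue".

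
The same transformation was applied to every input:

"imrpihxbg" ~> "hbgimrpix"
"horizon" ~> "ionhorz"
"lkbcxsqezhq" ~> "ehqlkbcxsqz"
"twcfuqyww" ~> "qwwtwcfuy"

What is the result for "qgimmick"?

mckqgimi

In each case the input is transformed by: move the last 3 characters to the front (rotate right by 3), then swap the first and last characters.
On "qgimmick": the first step gives "ickqgimm", and the second then gives "mckqgimi".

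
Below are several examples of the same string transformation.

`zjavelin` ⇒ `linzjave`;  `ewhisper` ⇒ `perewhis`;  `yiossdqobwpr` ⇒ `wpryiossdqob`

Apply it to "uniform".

Rule — move the last 3 characters to the front (rotate right by 3).
On "uniform" that produces "ormunif".

ormunif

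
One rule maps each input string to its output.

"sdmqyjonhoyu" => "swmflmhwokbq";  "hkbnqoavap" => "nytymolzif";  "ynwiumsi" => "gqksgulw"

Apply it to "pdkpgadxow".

umvbyenibn

Rule — shift every letter 2 places backward in the alphabet (wrapping around), then reverse the string.
Starting from "pdkpgadxow": after the first operation, "nbineybvmu"; after the second, "umvbyenibn".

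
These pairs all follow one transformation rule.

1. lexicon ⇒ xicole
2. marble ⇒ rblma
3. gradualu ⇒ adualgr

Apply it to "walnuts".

Looking at the pairs, the operation is to delete the last character, then move the first 2 characters to the end (rotate left by 2).
For "walnuts", step one produces "walnut"; step two turns that into "lnutwa".

lnutwa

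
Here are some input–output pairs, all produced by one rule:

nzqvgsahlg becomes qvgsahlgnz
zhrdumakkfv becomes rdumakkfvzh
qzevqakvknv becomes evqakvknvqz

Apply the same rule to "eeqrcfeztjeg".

qrcfeztjegee

Rule — move the first 2 characters to the end (rotate left by 2).
Applying that to "eeqrcfeztjeg" gives "qrcfeztjegee".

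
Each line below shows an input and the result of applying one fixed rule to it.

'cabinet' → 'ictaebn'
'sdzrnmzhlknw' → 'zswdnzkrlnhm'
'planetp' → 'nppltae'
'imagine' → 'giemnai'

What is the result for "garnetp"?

Rule — take characters alternately from the front and the back (1st, last, 2nd, 2nd-last, ...), then move the last character to the front.
For "garnetp", step one produces "gpatren"; step two turns that into "ngpatre".

ngpatre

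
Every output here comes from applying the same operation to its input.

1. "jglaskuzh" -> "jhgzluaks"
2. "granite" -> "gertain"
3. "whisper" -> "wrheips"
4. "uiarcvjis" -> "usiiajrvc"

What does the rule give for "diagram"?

Rule — take characters alternately from the front and the back (1st, last, 2nd, 2nd-last, ...).
On "diagram" that produces "dmiaarg".

dmiaarg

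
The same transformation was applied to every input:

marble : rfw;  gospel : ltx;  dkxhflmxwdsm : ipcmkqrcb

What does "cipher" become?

Each output is the input with this applied: shift every letter 5 places forward in the alphabet (wrapping around), then delete the last 3 characters.
Applying both steps to "cipher": "hnumjw", then "hnu".

hnu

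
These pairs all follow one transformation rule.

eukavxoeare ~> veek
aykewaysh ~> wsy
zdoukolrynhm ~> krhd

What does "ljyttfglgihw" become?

Looking at the pairs, the operation is to move the first 3 characters to the end (rotate left by 3), then keep one character in every 3, starting at position 2 (positions 2nd, 5th, 8th, ...).
Applying that to "ljyttfglgihw" gives "tlhj".

tlhj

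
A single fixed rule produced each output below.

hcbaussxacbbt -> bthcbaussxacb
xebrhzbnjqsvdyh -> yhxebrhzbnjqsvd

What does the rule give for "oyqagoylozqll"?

lloyqagoylozq

What's happening: move the last 2 characters to the front (rotate right by 2).
Doing the same to "oyqagoylozqll": "lloyqagoylozq".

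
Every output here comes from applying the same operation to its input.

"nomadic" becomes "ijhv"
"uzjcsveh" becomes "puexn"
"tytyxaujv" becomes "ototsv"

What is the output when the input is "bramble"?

In each case the input is transformed by: shift every letter 5 places backward in the alphabet (wrapping around), then delete the last 3 characters.
For "bramble", step one produces "wmvhwgz"; step two turns that into "wmvh".

wmvh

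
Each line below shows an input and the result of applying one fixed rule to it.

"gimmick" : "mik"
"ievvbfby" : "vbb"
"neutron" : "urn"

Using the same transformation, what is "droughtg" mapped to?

The rule is to delete the first character, then keep every other character starting from the second (positions 2nd, 4th, 6th, ...).
Starting from "droughtg": after the first operation, "roughtg"; after the second, "ogt".
(Check on "neutron": → "eutron" → "urn" ✓)

ogt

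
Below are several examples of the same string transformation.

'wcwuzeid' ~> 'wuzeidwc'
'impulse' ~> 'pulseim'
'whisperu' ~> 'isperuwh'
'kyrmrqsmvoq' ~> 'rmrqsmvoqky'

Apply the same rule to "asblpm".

blpmas

Rule — move the first 2 characters to the end (rotate left by 2).
On "asblpm" that produces "blpmas".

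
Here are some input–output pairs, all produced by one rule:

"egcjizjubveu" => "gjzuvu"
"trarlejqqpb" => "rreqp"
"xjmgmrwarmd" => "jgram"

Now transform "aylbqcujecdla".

The rule is to keep every other character starting from the second (positions 2nd, 4th, 6th, ...).
On "aylbqcujecdla" that produces "ybcjcl".

ybcjcl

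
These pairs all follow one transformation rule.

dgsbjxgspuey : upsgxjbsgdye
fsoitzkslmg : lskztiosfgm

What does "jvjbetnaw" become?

ntebjvjwa

Looking at the pairs, the operation is to move the last 2 characters to the front (rotate right by 2), then reverse the string.
On "jvjbetnaw": the first step gives "awjvjbetn", and the second then gives "ntebjvjwa".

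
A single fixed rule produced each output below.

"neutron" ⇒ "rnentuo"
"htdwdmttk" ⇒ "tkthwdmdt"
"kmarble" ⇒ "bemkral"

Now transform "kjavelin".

nijkvale

Looking at the pairs, the operation is to swap each adjacent pair of characters (1↔2, 3↔4, ...), then move the last 2 characters to the front (rotate right by 2).
Applying both steps to "kjavelin": "jkvaleni", then "nijkvale".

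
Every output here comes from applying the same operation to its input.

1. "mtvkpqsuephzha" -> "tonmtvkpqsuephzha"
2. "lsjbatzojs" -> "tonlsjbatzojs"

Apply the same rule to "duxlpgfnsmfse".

tonduxlpgfnsmfse

In each case the input is transformed by: prepend "ton".
For "duxlpgfnsmfse" the result is "tonduxlpgfnsmfse".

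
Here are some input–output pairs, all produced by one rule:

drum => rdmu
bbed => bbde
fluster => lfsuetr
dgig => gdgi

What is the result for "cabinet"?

The rule is to swap each adjacent pair of characters (1↔2, 3↔4, ...).
Applying that to "cabinet" gives "acibent".

acibent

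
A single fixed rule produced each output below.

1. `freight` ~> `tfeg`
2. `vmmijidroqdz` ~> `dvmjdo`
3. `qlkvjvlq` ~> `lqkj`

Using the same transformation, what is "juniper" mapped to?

Looking at the pairs, the operation is to keep every other character starting from the first (positions 1st, 3rd, 5th, ...), then move the last character to the front.
"juniper" → "jnpr" → "rjnp".

rjnp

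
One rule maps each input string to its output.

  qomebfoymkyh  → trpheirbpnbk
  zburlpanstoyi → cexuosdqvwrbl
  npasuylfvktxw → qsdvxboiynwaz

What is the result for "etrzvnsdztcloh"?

In each case the input is transformed by: shift every letter 3 places forward in the alphabet (wrapping around).
On "etrzvnsdztcloh" that produces "hwucyqvgcwfork".

hwucyqvgcwfork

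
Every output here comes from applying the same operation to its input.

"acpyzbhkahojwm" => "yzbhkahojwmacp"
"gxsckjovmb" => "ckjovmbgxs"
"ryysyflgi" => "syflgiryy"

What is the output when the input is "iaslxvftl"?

Each output is the input with this applied: move the first 3 characters to the end (rotate left by 3).
On "iaslxvftl" that produces "lxvftlias".

lxvftlias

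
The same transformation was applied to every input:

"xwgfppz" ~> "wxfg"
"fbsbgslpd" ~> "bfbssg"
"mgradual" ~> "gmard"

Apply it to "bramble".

rbma

In each case the input is transformed by: delete the last 3 characters, then swap each adjacent pair of characters (1↔2, 3↔4, ...).
Applying both steps to "bramble": "bram", then "rbma".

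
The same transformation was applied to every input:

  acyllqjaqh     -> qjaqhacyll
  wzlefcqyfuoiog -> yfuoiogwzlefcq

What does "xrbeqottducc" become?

The rule is to swap the front and back halves of the string.
On "xrbeqottducc" that produces "ttduccxrbeqo".

ttduccxrbeqo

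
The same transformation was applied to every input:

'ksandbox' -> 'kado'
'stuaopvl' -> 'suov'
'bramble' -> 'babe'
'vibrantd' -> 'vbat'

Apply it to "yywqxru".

ywxu

The rule is to keep every other character starting from the first (positions 1st, 3rd, 5th, ...).
So "yywqxru" becomes "ywxu".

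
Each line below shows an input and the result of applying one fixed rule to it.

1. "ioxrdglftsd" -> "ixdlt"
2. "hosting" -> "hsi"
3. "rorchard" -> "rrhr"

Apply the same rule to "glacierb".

What's happening: swap each adjacent pair of characters (1↔2, 3↔4, ...), then keep every other character starting from the second (positions 2nd, 4th, 6th, ...).
"glacierb" → "gair".

gair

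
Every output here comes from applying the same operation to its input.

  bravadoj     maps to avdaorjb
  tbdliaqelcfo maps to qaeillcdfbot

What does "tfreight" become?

iegrhftt

Rule — swap the front and back halves of the string, then take characters alternately from the front and the back (1st, last, 2nd, 2nd-last, ...).
"tfreight" → "ighttfre" → "iegrhftt".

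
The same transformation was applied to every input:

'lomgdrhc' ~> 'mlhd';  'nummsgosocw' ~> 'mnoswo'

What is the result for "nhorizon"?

The rule is to keep every other character starting from the first (positions 1st, 3rd, 5th, ...), then swap each adjacent pair of characters (1↔2, 3↔4, ...).
For "nhorizon", step one produces "noio"; step two turns that into "onoi".
(Check on "lomgdrhc": → "lmdh" → "mlhd" ✓)

onoi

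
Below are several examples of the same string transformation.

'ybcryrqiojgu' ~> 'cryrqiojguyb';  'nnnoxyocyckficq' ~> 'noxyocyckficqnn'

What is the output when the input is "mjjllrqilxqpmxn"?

The transformation: move the first 2 characters to the end (rotate left by 2).
"mjjllrqilxqpmxn" → "jllrqilxqpmxnmj".

jllrqilxqpmxnmj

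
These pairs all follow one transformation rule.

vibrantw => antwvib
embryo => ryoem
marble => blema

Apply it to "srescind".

cindsre

The transformation: swap the front and back halves of the string, then delete the last character.
Applying both steps to "srescind": "cindsres", then "cindsre".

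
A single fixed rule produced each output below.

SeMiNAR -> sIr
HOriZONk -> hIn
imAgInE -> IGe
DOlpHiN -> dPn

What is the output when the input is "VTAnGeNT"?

vNn

In each case the input is transformed by: keep one character in every 3, starting at position 1 (positions 1st, 4th, 7th, ...), then flip the case of every letter.
On "VTAnGeNT": the first step gives "VnN", and the second then gives "vNn".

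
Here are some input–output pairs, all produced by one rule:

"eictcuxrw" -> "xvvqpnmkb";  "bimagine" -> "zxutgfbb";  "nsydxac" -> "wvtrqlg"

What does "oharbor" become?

The transformation: shift every letter 7 places backward in the alphabet (wrapping around), then sort the characters into reverse alphabetical order.
Applying both steps to "oharbor": "hatkuhk", then "utkkhha".

utkkhha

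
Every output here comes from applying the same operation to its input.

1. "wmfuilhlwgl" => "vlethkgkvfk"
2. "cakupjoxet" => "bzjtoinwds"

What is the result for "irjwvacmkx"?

hqivuzbljw

What's happening: shift every letter 1 place backward in the alphabet (wrapping around).
Applying that to "irjwvacmkx" gives "hqivuzbljw".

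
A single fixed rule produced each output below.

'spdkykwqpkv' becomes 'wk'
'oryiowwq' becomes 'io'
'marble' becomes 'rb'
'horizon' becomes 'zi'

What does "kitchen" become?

hc

Rule — take characters alternately from the front and the back (1st, last, 2nd, 2nd-last, ...), then keep only the last 2 characters.
On "kitchen": the first step gives "kniethc", and the second then gives "hc".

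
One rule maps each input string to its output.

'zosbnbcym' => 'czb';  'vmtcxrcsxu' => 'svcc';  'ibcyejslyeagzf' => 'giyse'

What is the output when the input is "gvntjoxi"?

ogt

The rule is to move the last 3 characters to the front (rotate right by 3), then keep one character in every 3, starting at position 1 (positions 1st, 4th, 7th, ...).
For "gvntjoxi", step one produces "oxigvntj"; step two turns that into "ogt".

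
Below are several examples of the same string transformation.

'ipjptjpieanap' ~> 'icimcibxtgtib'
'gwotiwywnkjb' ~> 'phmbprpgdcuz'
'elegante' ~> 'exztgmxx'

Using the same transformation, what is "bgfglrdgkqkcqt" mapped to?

zyzekwzdjdvjmu

The pattern: shift every letter 7 places backward in the alphabet (wrapping around), then move the first character to the end.
On "bgfglrdgkqkcqt": the first step gives "uzyzekwzdjdvjm", and the second then gives "zyzekwzdjdvjmu".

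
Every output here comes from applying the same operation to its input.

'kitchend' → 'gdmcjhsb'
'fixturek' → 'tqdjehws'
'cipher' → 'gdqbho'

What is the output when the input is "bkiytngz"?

smfyajhx

Rule — shift every letter 1 place backward in the alphabet (wrapping around), then swap the front and back halves of the string.
For "bkiytngz", step one produces "ajhxsmfy"; step two turns that into "smfyajhx".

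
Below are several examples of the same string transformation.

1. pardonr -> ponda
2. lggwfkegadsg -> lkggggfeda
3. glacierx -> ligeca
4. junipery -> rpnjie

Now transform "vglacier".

What's happening: sort the characters into reverse alphabetical order, then delete the first 2 characters.
On "vglacier": the first step gives "vrligeca", and the second then gives "ligeca".

ligeca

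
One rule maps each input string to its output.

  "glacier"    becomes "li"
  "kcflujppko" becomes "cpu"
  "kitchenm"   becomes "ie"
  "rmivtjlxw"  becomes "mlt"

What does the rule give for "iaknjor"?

aj

What's happening: take characters alternately from the front and the back (1st, last, 2nd, 2nd-last, ...), then keep one character in every 3, starting at position 3 (positions 3rd, 6th, 9th, ...).
Working it through for "iaknjor": intermediate "iraokjn", final "aj".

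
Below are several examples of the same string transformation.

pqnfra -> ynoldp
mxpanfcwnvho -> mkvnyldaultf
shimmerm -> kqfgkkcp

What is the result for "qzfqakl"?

joxdoyi

What's happening: move the last character to the front, then shift every letter 2 places backward in the alphabet (wrapping around).
Doing the same to "qzfqakl": "joxdoyi".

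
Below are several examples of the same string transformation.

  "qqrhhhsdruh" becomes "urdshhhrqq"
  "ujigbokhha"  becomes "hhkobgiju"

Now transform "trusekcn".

The rule is to reverse the string, then delete the first character.
Applying both steps to "trusekcn": "nckesurt", then "ckesurt".

ckesurt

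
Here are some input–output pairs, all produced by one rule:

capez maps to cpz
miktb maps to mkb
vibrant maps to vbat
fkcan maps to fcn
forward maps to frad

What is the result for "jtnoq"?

What's happening: keep every other character starting from the first (positions 1st, 3rd, 5th, ...).
On "jtnoq" that produces "jnq".

jnq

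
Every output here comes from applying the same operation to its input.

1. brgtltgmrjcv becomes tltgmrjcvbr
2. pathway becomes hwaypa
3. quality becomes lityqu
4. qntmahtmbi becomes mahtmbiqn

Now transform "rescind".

The transformation: move the first 3 characters to the end (rotate left by 3), then delete the last character.
Starting from "rescind": after the first operation, "cindres"; after the second, "cindre".

cindre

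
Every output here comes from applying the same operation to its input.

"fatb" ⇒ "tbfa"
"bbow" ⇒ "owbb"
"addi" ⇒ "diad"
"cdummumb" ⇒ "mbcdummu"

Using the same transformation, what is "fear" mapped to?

What's happening: move the last 2 characters to the front (rotate right by 2).
Applying that to "fear" gives "arfe".

arfe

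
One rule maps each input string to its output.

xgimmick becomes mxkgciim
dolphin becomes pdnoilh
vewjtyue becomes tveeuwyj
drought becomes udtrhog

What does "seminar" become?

Looking at the pairs, the operation is to take characters alternately from the front and the back (1st, last, 2nd, 2nd-last, ...), then move the last character to the front.
On "seminar" that produces "isreamn".
(Check on "drought": → "dtrhogu" → "udtrhog" ✓)

isreamn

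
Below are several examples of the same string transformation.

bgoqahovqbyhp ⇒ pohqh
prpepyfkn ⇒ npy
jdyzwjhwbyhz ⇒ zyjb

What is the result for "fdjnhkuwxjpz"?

The transformation: move the last character to the front, then keep one character in every 3, starting at position 1 (positions 1st, 4th, 7th, ...).
Applying both steps to "fdjnhkuwxjpz": "zfdjnhkuwxjp", then "zjkx".

zjkx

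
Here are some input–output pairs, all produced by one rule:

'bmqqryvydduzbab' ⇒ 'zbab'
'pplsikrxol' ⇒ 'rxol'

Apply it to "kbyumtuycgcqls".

cqls

Rule — keep only the last 4 characters.
For "kbyumtuycgcqls" the result is "cqls".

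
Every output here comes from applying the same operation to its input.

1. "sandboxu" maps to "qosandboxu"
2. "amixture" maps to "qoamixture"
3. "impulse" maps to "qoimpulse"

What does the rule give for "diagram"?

The rule is to prepend "qo".
Doing the same to "diagram": "qodiagram".

qodiagram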